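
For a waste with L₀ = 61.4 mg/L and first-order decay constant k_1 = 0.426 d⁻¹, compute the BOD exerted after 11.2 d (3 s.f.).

y_t = L₀(1 − e^(−k_1 t)) = 61.4 × (1 − e^(−0.426×11.2))
= 61.4 × (1 − 0.008470) = 61.4 × 0.9915 = 60.88 mg/L.

y ≈ 60.9 mg/L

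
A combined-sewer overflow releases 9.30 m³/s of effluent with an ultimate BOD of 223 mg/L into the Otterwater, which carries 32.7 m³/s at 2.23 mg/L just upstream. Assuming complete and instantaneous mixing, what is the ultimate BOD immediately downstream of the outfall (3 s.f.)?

Flow-weighted mixing: C = (Q_r C_r + Q_w C_w)/(Q_r + Q_w)
= (32.7×2.23 + 9.30×223)/(32.7 + 9.30) = 2147/42.00 = 51.11 mg/L.

51.1 mg/L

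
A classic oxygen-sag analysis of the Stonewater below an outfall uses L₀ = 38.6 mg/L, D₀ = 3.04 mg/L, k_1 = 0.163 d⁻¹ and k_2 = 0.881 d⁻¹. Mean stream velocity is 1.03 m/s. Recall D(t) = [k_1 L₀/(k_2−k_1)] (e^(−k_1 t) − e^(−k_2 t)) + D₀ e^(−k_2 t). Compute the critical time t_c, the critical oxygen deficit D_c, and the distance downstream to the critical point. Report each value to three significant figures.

At the critical point dD/dt = 0, so k_1 L₀ e^(−k_1 t) = k_2 D. Substituting D(t) from the Streeter–Phelps equation and solving for t gives
t_c = ln[(k_2/k_1)(1 − D₀(k_2−k_1)/(k_1 L₀))] / (k_2−k_1).
Here k_2−k_1 = 0.7180 d⁻¹ and 1 − D₀(k_2−k_1)/(k_1 L₀) = 1 − 3.04×0.7180/(0.163×38.6) = 0.6531, so
t_c = ln(5.405 × 0.6531) / 0.7180 = 1.261 / 0.7180 = 1.757 d.
D_c = (k_1/k_2) L₀ e^(−k_1 t_c) = (0.163/0.881) × 38.6 × e^(−0.163×1.757) = 0.1850 × 38.6 × 0.7510 = 5.363 mg/L.
x_c = v t_c = 1.03 m/s × 1.757 d × 86400 s/d = 156300 m ≈ 156 km.

t_c ≈ 1.76 d; D_c ≈ 5.36 mg/L; x_c ≈ 156 km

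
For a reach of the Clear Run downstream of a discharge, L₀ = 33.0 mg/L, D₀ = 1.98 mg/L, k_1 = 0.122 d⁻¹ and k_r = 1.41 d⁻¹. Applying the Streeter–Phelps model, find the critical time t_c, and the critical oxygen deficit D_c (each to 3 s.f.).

t_c = [1/(k_r−k_1)] ln[(k_r/k_1)(1 − D₀(k_r−k_1)/(k_1 L₀))]
= [1/(1.41−0.122)] ln[(1.41/0.122)(1 − 1.98×1.288/(0.122×33.0))]
= (1/1.288) ln[11.56 × 0.3666] = 0.7764 × ln(4.236) = 0.7764 × 1.444 = 1.121 d.
D_c = (k_1/k_r) L₀ e^(−k_1 t_c) = (0.122/1.41) × 33.0 × e^(−0.122×1.121) = 0.08652 × 33.0 × 0.8722 = 2.490 mg/L.

t_c ≈ 1.12 d; D_c ≈ 2.49 mg/L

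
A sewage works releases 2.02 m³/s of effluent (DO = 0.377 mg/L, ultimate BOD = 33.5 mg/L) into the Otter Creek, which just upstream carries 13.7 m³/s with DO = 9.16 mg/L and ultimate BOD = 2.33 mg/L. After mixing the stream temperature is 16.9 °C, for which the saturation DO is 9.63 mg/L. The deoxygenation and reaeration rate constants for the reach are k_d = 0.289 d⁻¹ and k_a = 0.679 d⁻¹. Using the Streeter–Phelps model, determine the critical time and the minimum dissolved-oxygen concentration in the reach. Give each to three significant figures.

Mixed DO = (13.7×9.16 + 2.02×0.377)/(13.7+2.02) = 126.3/15.72 = 8.031 mg/L.
Mixed L₀ = (13.7×2.33 + 2.02×33.5)/(15.72) = 99.59/15.72 = 6.335 mg/L.
Initial deficit D₀ = C_s − DO₀ = 9.63 − 8.031 = 1.599 mg/L.
t_c = (1/0.3900) ln[(0.679/0.289)(1 − 1.599×0.3900/(0.289×6.335))] = 2.564 × ln(1.549) = 1.123 d.
D_c = (0.289/0.679) × 6.335 × e^(−0.289×1.123) = 0.4256 × 6.335 × 0.7229 = 1.949 mg/L.
Minimum DO = 9.63 − 1.949 = 7.681 mg/L.

t_c ≈ 1.12 d; minimum DO ≈ 7.68 mg/L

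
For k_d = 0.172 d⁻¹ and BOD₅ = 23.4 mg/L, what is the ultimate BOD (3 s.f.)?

L₀ ≈ 40.6 mg/L

BOD₅ = L₀(1 − e^(−5k_d)) ⇒ L₀ = BOD₅ / (1 − e^(−5×0.172))
= 23.4 / (1 − 0.4232) = 23.4 / 0.5768 = 40.57 mg/L.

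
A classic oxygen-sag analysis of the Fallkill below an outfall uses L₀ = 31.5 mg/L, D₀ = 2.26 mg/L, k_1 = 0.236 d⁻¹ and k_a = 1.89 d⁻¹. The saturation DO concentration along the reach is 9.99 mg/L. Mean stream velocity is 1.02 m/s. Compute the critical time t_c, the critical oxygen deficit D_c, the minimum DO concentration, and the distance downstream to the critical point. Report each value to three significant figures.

t_c ≈ 0.835 d; D_c ≈ 3.23 mg/L; min DO ≈ 6.76 mg/L; x_c ≈ 73.6 km

With k_a/k_1 = 8.008 and 1 − D₀(k_a−k_1)/(k_1 L₀) = 0.4972,
t_c = ln(8.008 × 0.4972) / (1.89 − 0.236) = ln(3.982) / 1.654 = 1.382/1.654 = 0.8354 d.
D_c = (k_1/k_a) L₀ e^(−k_1 t_c) = (0.236/1.89) × 31.5 × e^(−0.236×0.8354) = 0.1249 × 31.5 × 0.8211 = 3.230 mg/L.
Minimum DO = C_s − D_c = 9.99 − 3.230 = 6.760 mg/L.
x_c = v t_c = 1.02 m/s × 0.8354 d × 86400 s/d = 73620 m ≈ 73.6 km.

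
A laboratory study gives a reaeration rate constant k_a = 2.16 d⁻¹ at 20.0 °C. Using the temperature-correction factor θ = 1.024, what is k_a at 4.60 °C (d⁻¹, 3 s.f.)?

k_a(T₂) = k_a(T₁) · θ^(T₂−T₁) = 2.16 × 1.024^(4.60−20.0)
= 2.16 × 1.024^-15.4 = 2.16 × 0.6940 = 1.499 d⁻¹.

k_a ≈ 1.50 d⁻¹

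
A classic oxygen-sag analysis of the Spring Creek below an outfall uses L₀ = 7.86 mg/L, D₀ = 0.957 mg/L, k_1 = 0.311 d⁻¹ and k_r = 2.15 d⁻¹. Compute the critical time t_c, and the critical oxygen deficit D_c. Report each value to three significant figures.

t_c ≈ 0.359 d; D_c ≈ 1.02 mg/L

With k_r/k_1 = 6.913 and 1 − D₀(k_r−k_1)/(k_1 L₀) = 0.2800,
t_c = ln(6.913 × 0.2800) / (2.15 − 0.311) = ln(1.936) / 1.839 = 0.6606/1.839 = 0.3592 d.
D_c = (k_1/k_r) L₀ e^(−k_1 t_c) = (0.311/2.15) × 7.86 × e^(−0.311×0.3592) = 0.1447 × 7.86 × 0.8943 = 1.017 mg/L.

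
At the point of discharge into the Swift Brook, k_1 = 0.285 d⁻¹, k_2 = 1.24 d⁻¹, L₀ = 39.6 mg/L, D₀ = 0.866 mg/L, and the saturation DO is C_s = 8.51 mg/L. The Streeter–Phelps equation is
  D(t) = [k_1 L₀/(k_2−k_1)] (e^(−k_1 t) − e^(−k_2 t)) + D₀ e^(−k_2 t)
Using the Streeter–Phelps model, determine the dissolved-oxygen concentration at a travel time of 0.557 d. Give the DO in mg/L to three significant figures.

k_1 L₀/(k_2−k_1) = 0.285×39.6/(1.24−0.285) = 11.29/0.9550 = 11.82 mg/L.
e^(−k_1 t) = e^(−0.285×0.5570) = 0.8532; e^(−k_2 t) = e^(−1.24×0.5570) = 0.5012.
D = 11.82 × (0.8532 − 0.5012) + 0.866 × 0.5012 = 4.160 + 0.4341 = 4.594 mg/L.
DO = C_s − D = 8.51 − 4.594 = 3.916 mg/L.

DO ≈ 3.92 mg/L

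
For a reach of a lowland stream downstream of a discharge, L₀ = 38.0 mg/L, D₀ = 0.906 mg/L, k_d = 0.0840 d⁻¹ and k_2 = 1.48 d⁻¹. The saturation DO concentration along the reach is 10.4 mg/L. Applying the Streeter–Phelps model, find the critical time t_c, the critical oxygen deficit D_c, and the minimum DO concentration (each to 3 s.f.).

t_c = [1/(k_2−k_d)] ln[(k_2/k_d)(1 − D₀(k_2−k_d)/(k_d L₀))]
= [1/(1.48−0.0840)] ln[(1.48/0.0840)(1 − 0.906×1.396/(0.0840×38.0))]
= (1/1.396) ln[17.62 × 0.6038] = 0.7163 × ln(10.64) = 0.7163 × 2.364 = 1.694 d.
L(t_c) = L₀ e^(−k_d t_c) = 38.0 × 0.8674 = 32.96 mg/L, and at the critical point k_2 D_c = k_d L, so D_c = (0.0840/1.48) × 32.96 = 1.871 mg/L.
Minimum DO = C_s − D_c = 10.4 − 1.871 = 8.529 mg/L.

t_c ≈ 1.69 d; D_c ≈ 1.87 mg/L; min DO ≈ 8.53 mg/L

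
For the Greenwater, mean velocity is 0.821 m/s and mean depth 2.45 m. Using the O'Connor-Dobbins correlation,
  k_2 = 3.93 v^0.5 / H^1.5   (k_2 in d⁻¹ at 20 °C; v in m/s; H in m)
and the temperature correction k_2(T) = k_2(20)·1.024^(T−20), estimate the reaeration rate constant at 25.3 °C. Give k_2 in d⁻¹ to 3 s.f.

k_2 ≈ 1.05 d⁻¹

k_2(20) = 3.93 × 0.821^0.5 / 2.45^1.5 = 3.93 × 0.9061 / 3.835 = 0.9286 d⁻¹.
k_2(25.3) = 0.9286 × 1.024^(25.3−20) = 0.9286 × 1.134 = 1.053 d⁻¹.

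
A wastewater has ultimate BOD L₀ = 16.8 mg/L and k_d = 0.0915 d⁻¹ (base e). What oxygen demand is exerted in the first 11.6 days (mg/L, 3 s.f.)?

y_t = L₀(1 − e^(−k_d t)) = 16.8 × (1 − e^(−0.0915×11.6))
= 16.8 × (1 − 0.3460) = 16.8 × 0.6540 = 10.99 mg/L.

y ≈ 11.0 mg/L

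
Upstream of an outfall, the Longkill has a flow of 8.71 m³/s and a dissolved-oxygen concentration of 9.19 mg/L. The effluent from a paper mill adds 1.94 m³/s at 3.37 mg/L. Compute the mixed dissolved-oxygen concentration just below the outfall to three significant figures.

8.13 mg/L

Flow-weighted mixing: C = (Q_r C_r + Q_w C_w)/(Q_r + Q_w)
= (8.71×9.19 + 1.94×3.37)/(8.71 + 1.94) = 86.58/10.65 = 8.130 mg/L.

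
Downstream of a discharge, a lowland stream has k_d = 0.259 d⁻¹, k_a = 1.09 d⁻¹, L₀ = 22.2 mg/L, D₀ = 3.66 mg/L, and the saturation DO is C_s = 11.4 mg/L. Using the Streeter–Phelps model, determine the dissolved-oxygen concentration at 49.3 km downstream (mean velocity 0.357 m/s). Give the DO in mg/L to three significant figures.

Travel time t = x/v = 49.3 km / (0.357 m/s) = 49300 m / 0.357 m/s = 138100 s = 1.598 d.
k_d L₀/(k_a−k_d) = 0.259×22.2/(1.09−0.259) = 5.750/0.8310 = 6.919 mg/L.
e^(−k_d t) = e^(−0.259×1.598) = 0.6610; e^(−k_a t) = e^(−1.09×1.598) = 0.1751.
D = 6.919 × (0.6610 − 0.1751) + 3.66 × 0.1751 = 3.362 + 0.6410 = 4.003 mg/L.
DO = C_s − D = 11.4 − 4.003 = 7.397 mg/L.

DO ≈ 7.40 mg/L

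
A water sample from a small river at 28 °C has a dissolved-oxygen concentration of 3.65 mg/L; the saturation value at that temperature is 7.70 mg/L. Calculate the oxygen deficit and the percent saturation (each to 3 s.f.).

D = C_s − C = 7.70 − 3.65 = 4.05 mg/L.
% saturation = 3.65/7.70 × 100 = 47.4 %.

D ≈ 4.05 mg/L; 47.4 % saturation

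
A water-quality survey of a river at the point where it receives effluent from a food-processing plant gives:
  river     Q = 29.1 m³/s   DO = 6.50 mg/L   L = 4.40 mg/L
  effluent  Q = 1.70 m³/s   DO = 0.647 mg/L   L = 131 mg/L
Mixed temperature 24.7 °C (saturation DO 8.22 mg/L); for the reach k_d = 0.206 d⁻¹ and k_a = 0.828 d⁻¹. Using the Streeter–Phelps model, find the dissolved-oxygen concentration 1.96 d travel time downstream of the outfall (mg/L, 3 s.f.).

Mixed DO = (29.1×6.50 + 1.70×0.647)/(29.1+1.70) = 190.2/30.80 = 6.177 mg/L.
Mixed L₀ = (29.1×4.40 + 1.70×131)/(30.80) = 350.7/30.80 = 11.39 mg/L.
Initial deficit D₀ = C_s − DO₀ = 8.22 − 6.177 = 2.043 mg/L.
D(1.96) = [0.206×11.39/(0.828−0.206)](e^(−0.206×1.96) − e^(−0.828×1.96)) + 2.043 e^(−0.828×1.96)
= 3.771 × (0.6678 − 0.1973) + 2.043 × 0.1973 = 2.178 mg/L.
DO = 8.22 − 2.178 = 6.042 mg/L.

DO ≈ 6.04 mg/L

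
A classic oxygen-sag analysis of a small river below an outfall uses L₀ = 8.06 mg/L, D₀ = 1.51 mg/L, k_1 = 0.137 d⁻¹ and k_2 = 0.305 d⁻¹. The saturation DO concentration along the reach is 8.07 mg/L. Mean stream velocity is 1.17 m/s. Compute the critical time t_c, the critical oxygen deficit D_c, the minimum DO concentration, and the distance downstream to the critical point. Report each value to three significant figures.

t_c = [1/(k_2−k_1)] ln[(k_2/k_1)(1 − D₀(k_2−k_1)/(k_1 L₀))]
= [1/(0.305−0.137)] ln[(0.305/0.137)(1 − 1.51×0.1680/(0.137×8.06))]
= (1/0.1680) ln[2.226 × 0.7703] = 5.952 × ln(1.715) = 5.952 × 0.5393 = 3.210 d.
D_c = (k_1/k_2) L₀ e^(−k_1 t_c) = (0.137/0.305) × 8.06 × e^(−0.137×3.210) = 0.4492 × 8.06 × 0.6442 = 2.332 mg/L.
Minimum DO = C_s − D_c = 8.07 − 2.332 = 5.738 mg/L.
x_c = v t_c = 1.17 m/s × 3.210 d × 86400 s/d = 324500 m ≈ 325 km.

t_c ≈ 3.21 d; D_c ≈ 2.33 mg/L; min DO ≈ 5.74 mg/L; x_c ≈ 325 km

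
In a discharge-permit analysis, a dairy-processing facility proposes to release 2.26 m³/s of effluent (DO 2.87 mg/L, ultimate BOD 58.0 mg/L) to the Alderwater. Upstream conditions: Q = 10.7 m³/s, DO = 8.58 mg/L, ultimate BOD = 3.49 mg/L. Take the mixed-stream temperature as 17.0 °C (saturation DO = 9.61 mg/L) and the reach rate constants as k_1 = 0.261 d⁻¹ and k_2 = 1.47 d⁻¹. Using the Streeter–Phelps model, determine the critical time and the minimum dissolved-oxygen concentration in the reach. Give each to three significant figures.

Mixed DO = (10.7×8.58 + 2.26×2.87)/(10.7+2.26) = 98.29/12.96 = 7.584 mg/L.
Mixed L₀ = (10.7×3.49 + 2.26×58.0)/(12.96) = 168.4/12.96 = 13.00 mg/L.
Initial deficit D₀ = C_s − DO₀ = 9.61 − 7.584 = 2.026 mg/L.
t_c = (1/1.209) ln[(1.47/0.261)(1 − 2.026×1.209/(0.261×13.00))] = 0.8271 × ln(1.565) = 0.3707 d.
D_c = (0.261/1.47) × 13.00 × e^(−0.261×0.3707) = 0.1776 × 13.00 × 0.9078 = 2.095 mg/L.
Minimum DO = 9.61 − 2.095 = 7.515 mg/L.

t_c ≈ 0.371 d; minimum DO ≈ 7.52 mg/L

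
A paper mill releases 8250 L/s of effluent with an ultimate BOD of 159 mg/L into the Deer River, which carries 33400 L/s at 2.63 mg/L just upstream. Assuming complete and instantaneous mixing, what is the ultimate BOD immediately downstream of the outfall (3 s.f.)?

Flow-weighted mixing: C = (Q_r C_r + Q_w C_w)/(Q_r + Q_w)
= (33400×2.63 + 8250×159)/(33400 + 8250) = 1.400×10^6/41650 = 33.60 mg/L.

33.6 mg/L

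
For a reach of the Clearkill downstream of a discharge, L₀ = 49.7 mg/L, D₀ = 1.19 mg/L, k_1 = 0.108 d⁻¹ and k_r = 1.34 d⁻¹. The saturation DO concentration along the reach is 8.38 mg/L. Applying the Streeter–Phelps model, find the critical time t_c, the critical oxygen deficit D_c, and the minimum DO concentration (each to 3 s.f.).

t_c ≈ 1.79 d; D_c ≈ 3.30 mg/L; min DO ≈ 5.08 mg/L

With k_r/k_1 = 12.41 and 1 − D₀(k_r−k_1)/(k_1 L₀) = 0.7269,
t_c = ln(12.41 × 0.7269) / (1.34 − 0.108) = ln(9.019) / 1.232 = 2.199/1.232 = 1.785 d.
D_c = (k_1/k_r) L₀ e^(−k_1 t_c) = (0.108/1.34) × 49.7 × e^(−0.108×1.785) = 0.08060 × 49.7 × 0.8247 = 3.303 mg/L.
Minimum DO = C_s − D_c = 8.38 − 3.303 = 5.077 mg/L.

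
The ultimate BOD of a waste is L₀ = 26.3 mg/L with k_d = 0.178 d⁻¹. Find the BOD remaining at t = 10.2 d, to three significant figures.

L ≈ 4.28 mg/L

L_t = L₀ e^(−k_d t) = 26.3 × e^(−0.178×10.2) = 26.3 × 0.1627 = 4.280 mg/L.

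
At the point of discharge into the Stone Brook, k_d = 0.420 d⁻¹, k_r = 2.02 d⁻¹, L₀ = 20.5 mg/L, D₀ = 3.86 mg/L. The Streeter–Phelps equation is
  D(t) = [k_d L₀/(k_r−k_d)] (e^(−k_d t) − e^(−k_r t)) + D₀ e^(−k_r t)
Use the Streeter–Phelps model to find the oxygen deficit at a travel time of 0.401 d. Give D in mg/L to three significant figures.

D ≈ 3.87 mg/L

k_d L₀/(k_r−k_d) = 0.420×20.5/(2.02−0.420) = 8.610/1.600 = 5.381 mg/L.
e^(−k_d t) = e^(−0.420×0.4010) = 0.8450; e^(−k_r t) = e^(−2.02×0.4010) = 0.4448.
D = 5.381 × (0.8450 − 0.4448) + 3.86 × 0.4448 = 2.153 + 1.717 = 3.870 mg/L.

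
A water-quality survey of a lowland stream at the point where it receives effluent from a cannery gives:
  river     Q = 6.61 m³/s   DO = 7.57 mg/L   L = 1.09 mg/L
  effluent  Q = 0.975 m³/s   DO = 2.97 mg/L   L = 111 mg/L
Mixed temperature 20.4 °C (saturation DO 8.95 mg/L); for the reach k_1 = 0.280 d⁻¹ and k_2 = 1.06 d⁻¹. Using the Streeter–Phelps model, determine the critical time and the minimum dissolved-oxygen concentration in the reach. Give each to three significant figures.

Mixed DO = (6.61×7.57 + 0.975×2.97)/(6.61+0.975) = 52.93/7.585 = 6.979 mg/L.
Mixed L₀ = (6.61×1.09 + 0.975×111)/(7.585) = 115.4/7.585 = 15.22 mg/L.
Initial deficit D₀ = C_s − DO₀ = 8.95 − 6.979 = 1.971 mg/L.
t_c = (1/0.7800) ln[(1.06/0.280)(1 − 1.971×0.7800/(0.280×15.22))] = 1.282 × ln(2.420) = 1.133 d.
D_c = (0.280/1.06) × 15.22 × e^(−0.280×1.133) = 0.2642 × 15.22 × 0.7282 = 2.927 mg/L.
Minimum DO = 8.95 − 2.927 = 6.023 mg/L.

t_c ≈ 1.13 d; minimum DO ≈ 6.02 mg/L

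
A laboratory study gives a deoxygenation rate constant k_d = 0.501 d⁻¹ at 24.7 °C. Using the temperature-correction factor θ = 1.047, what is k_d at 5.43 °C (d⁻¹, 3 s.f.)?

k_d(T₂) = k_d(T₁) · θ^(T₂−T₁) = 0.501 × 1.047^(5.43−24.7)
= 0.501 × 1.047^-19.3 = 0.501 × 0.4127 = 0.2068 d⁻¹.

k_d ≈ 0.207 d⁻¹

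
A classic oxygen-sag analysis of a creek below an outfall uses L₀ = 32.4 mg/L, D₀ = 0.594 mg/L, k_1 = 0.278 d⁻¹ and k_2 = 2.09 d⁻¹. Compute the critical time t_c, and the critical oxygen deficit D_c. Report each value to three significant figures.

At the critical point dD/dt = 0, so k_1 L₀ e^(−k_1 t) = k_2 D. Substituting D(t) from the Streeter–Phelps equation and solving for t gives
t_c = ln[(k_2/k_1)(1 − D₀(k_2−k_1)/(k_1 L₀))] / (k_2−k_1).
Here k_2−k_1 = 1.812 d⁻¹ and 1 − D₀(k_2−k_1)/(k_1 L₀) = 1 − 0.594×1.812/(0.278×32.4) = 0.8805, so
t_c = ln(7.518 × 0.8805) / 1.812 = 1.890 / 1.812 = 1.043 d.
D_c = (k_1/k_2) L₀ e^(−k_1 t_c) = (0.278/2.09) × 32.4 × e^(−0.278×1.043) = 0.1330 × 32.4 × 0.7483 = 3.225 mg/L.

t_c ≈ 1.04 d; D_c ≈ 3.22 mg/L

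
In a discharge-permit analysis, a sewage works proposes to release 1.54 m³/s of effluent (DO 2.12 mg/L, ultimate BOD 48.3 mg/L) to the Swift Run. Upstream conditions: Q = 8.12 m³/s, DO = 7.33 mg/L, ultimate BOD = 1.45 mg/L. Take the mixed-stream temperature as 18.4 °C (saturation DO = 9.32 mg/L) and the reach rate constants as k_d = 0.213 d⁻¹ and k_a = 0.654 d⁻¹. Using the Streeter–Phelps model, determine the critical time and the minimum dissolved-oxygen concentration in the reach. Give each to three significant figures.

Mixed DO = (8.12×7.33 + 1.54×2.12)/(8.12+1.54) = 62.78/9.660 = 6.499 mg/L.
Mixed L₀ = (8.12×1.45 + 1.54×48.3)/(9.660) = 86.16/9.660 = 8.919 mg/L.
Initial deficit D₀ = C_s − DO₀ = 9.32 − 6.499 = 2.821 mg/L.
t_c = (1/0.4410) ln[(0.654/0.213)(1 − 2.821×0.4410/(0.213×8.919))] = 2.268 × ln(1.060) = 0.1321 d.
D_c = (0.213/0.654) × 8.919 × e^(−0.213×0.1321) = 0.3257 × 8.919 × 0.9722 = 2.824 mg/L.
Minimum DO = 9.32 − 2.824 = 6.496 mg/L.

t_c ≈ 0.132 d; minimum DO ≈ 6.50 mg/L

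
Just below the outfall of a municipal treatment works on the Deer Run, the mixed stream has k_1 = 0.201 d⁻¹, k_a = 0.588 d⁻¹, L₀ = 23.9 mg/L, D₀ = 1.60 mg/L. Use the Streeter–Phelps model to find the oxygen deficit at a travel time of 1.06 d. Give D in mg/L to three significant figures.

k_1 L₀/(k_a−k_1) = 0.201×23.9/(0.588−0.201) = 4.804/0.3870 = 12.41 mg/L.
e^(−k_1 t) = e^(−0.201×1.060) = 0.8081; e^(−k_a t) = e^(−0.588×1.060) = 0.5362.
D = 12.41 × (0.8081 − 0.5362) + 1.60 × 0.5362 = 3.375 + 0.8579 = 4.233 mg/L.

D ≈ 4.23 mg/L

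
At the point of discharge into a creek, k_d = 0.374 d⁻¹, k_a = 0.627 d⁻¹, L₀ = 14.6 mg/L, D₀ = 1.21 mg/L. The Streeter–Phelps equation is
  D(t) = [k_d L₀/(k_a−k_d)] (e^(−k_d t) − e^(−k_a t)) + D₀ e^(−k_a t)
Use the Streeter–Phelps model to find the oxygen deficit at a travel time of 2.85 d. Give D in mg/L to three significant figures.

D ≈ 4.02 mg/L

k_d L₀/(k_a−k_d) = 0.374×14.6/(0.627−0.374) = 5.460/0.2530 = 21.58 mg/L.
e^(−k_d t) = e^(−0.374×2.850) = 0.3444; e^(−k_a t) = e^(−0.627×2.850) = 0.1675.
D = 21.58 × (0.3444 − 0.1675) + 1.21 × 0.1675 = 3.819 + 0.2026 = 4.022 mg/L.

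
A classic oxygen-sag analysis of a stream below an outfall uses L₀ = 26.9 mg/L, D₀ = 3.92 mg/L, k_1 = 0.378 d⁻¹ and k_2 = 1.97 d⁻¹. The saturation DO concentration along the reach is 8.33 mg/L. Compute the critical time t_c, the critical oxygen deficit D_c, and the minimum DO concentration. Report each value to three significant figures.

t_c ≈ 0.439 d; D_c ≈ 4.37 mg/L; min DO ≈ 3.96 mg/L

At the critical point dD/dt = 0, so k_1 L₀ e^(−k_1 t) = k_2 D. Substituting D(t) from the Streeter–Phelps equation and solving for t gives
t_c = ln[(k_2/k_1)(1 − D₀(k_2−k_1)/(k_1 L₀))] / (k_2−k_1).
Here k_2−k_1 = 1.592 d⁻¹ and 1 − D₀(k_2−k_1)/(k_1 L₀) = 1 − 3.92×1.592/(0.378×26.9) = 0.3863, so
t_c = ln(5.212 × 0.3863) / 1.592 = 0.6996 / 1.592 = 0.4395 d.
D_c = (k_1/k_2) L₀ e^(−k_1 t_c) = (0.378/1.97) × 26.9 × e^(−0.378×0.4395) = 0.1919 × 26.9 × 0.8469 = 4.372 mg/L.
Minimum DO = C_s − D_c = 8.33 − 4.372 = 3.958 mg/L.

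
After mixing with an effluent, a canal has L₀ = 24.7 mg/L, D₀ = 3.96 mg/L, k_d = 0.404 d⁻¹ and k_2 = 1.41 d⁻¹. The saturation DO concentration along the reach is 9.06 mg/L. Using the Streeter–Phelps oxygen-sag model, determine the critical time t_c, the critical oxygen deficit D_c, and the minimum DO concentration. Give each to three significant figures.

t_c ≈ 0.736 d; D_c ≈ 5.26 mg/L; min DO ≈ 3.80 mg/L

t_c = [1/(k_2−k_d)] ln[(k_2/k_d)(1 − D₀(k_2−k_d)/(k_d L₀))]
= [1/(1.41−0.404)] ln[(1.41/0.404)(1 − 3.96×1.006/(0.404×24.7))]
= (1/1.006) ln[3.490 × 0.6008] = 0.9940 × ln(2.097) = 0.9940 × 0.7404 = 0.7360 d.
L(t_c) = L₀ e^(−k_d t_c) = 24.7 × 0.7428 = 18.35 mg/L, and at the critical point k_2 D_c = k_d L, so D_c = (0.404/1.41) × 18.35 = 5.257 mg/L.
Minimum DO = C_s − D_c = 9.06 − 5.257 = 3.803 mg/L.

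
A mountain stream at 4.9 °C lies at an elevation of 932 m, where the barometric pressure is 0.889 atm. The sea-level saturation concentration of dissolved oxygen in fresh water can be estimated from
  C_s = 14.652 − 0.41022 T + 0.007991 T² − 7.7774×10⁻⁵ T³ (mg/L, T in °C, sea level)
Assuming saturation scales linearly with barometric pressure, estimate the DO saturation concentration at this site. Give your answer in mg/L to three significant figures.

At sea level: C_s = 14.652 − 0.41022×4.9 + 0.007991×4.9² − 7.7774×10⁻⁵×4.9³ = 12.82 mg/L.
Pressure correction: C_s' = 12.82 × 0.889 = 11.40 mg/L.

C_s ≈ 11.4 mg/L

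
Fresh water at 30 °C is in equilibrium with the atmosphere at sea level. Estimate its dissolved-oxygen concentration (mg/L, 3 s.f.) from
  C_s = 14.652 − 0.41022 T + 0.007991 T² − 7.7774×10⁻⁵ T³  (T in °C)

C_s ≈ 7.44 mg/L

C_s = 14.652 − 0.41022×30 + 0.007991×30² − 7.7774×10⁻⁵×30³ = 7.437 mg/L.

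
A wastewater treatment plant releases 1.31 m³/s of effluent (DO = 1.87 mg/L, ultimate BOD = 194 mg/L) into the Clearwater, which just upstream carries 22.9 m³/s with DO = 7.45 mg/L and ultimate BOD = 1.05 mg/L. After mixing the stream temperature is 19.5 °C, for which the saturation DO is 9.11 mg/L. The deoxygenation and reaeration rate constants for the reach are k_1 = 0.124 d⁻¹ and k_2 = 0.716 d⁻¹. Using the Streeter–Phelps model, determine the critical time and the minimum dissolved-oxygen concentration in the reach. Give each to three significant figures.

t_c ≈ 0.110 d; minimum DO ≈ 7.15 mg/L

Mixed DO = (22.9×7.45 + 1.31×1.87)/(22.9+1.31) = 173.1/24.21 = 7.148 mg/L.
Mixed L₀ = (22.9×1.05 + 1.31×194)/(24.21) = 278.2/24.21 = 11.49 mg/L.
Initial deficit D₀ = C_s − DO₀ = 9.11 − 7.148 = 1.962 mg/L.
t_c = (1/0.5920) ln[(0.716/0.124)(1 − 1.962×0.5920/(0.124×11.49))] = 1.689 × ln(1.067) = 0.1100 d.
D_c = (0.124/0.716) × 11.49 × e^(−0.124×0.1100) = 0.1732 × 11.49 × 0.9865 = 1.963 mg/L.
Minimum DO = 9.11 − 1.963 = 7.147 mg/L.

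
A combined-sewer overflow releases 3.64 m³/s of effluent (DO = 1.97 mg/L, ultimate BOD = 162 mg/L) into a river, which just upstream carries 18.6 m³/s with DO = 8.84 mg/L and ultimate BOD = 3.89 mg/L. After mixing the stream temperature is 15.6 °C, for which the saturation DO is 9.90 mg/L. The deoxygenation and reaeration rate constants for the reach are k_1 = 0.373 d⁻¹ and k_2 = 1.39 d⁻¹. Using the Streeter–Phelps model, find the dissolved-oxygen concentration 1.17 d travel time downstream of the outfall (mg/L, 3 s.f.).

DO ≈ 4.56 mg/L

Mixed DO = (18.6×8.84 + 3.64×1.97)/(18.6+3.64) = 171.6/22.24 = 7.716 mg/L.
Mixed L₀ = (18.6×3.89 + 3.64×162)/(22.24) = 662.0/22.24 = 29.77 mg/L.
Initial deficit D₀ = C_s − DO₀ = 9.90 − 7.716 = 2.184 mg/L.
D(1.17) = [0.373×29.77/(1.39−0.373)](e^(−0.373×1.17) − e^(−1.39×1.17)) + 2.184 e^(−1.39×1.17)
= 10.92 × (0.6464 − 0.1967) + 2.184 × 0.1967 = 5.339 mg/L.
DO = 9.90 − 5.339 = 4.561 mg/L.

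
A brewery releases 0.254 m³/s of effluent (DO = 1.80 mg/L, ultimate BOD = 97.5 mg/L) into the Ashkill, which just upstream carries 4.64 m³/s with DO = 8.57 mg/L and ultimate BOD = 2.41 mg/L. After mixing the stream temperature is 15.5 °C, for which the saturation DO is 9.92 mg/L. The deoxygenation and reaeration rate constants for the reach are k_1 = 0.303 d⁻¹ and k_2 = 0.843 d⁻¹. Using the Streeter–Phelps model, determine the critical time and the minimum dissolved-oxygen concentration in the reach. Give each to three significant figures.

t_c ≈ 0.909 d; minimum DO ≈ 7.92 mg/L

Mixed DO = (4.64×8.57 + 0.254×1.80)/(4.64+0.254) = 40.22/4.894 = 8.219 mg/L.
Mixed L₀ = (4.64×2.41 + 0.254×97.5)/(4.894) = 35.95/4.894 = 7.345 mg/L.
Initial deficit D₀ = C_s − DO₀ = 9.92 − 8.219 = 1.701 mg/L.
t_c = (1/0.5400) ln[(0.843/0.303)(1 − 1.701×0.5400/(0.303×7.345))] = 1.852 × ln(1.634) = 0.9090 d.
D_c = (0.303/0.843) × 7.345 × e^(−0.303×0.9090) = 0.3594 × 7.345 × 0.7593 = 2.005 mg/L.
Minimum DO = 9.92 − 2.005 = 7.915 mg/L.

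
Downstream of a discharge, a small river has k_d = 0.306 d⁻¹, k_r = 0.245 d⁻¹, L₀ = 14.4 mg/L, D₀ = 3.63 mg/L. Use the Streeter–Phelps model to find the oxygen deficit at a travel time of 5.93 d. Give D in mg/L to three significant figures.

k_d L₀/(k_r−k_d) = 0.306×14.4/(0.245−0.306) = 4.406/-0.06100 = -72.24 mg/L.
e^(−k_d t) = e^(−0.306×5.930) = 0.1629; e^(−k_r t) = e^(−0.245×5.930) = 0.2339.
D = -72.24 × (0.1629 − 0.2339) + 3.63 × 0.2339 = 5.129 + 0.8491 = 5.978 mg/L.

D ≈ 5.98 mg/L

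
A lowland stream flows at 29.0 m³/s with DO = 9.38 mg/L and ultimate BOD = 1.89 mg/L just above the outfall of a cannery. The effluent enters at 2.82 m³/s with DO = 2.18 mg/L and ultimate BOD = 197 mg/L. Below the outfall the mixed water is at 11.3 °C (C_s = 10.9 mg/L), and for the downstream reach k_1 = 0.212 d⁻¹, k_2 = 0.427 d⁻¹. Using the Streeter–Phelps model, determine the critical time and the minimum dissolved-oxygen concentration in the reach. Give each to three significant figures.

t_c ≈ 2.69 d; minimum DO ≈ 5.52 mg/L

Mixed DO = (29.0×9.38 + 2.82×2.18)/(29.0+2.82) = 278.2/31.82 = 8.742 mg/L.
Mixed L₀ = (29.0×1.89 + 2.82×197)/(31.82) = 610.3/31.82 = 19.18 mg/L.
Initial deficit D₀ = C_s − DO₀ = 10.9 − 8.742 = 2.158 mg/L.
t_c = (1/0.2150) ln[(0.427/0.212)(1 − 2.158×0.2150/(0.212×19.18))] = 4.651 × ln(1.784) = 2.693 d.
D_c = (0.212/0.427) × 19.18 × e^(−0.212×2.693) = 0.4965 × 19.18 × 0.5650 = 5.380 mg/L.
Minimum DO = 10.9 − 5.380 = 5.520 mg/L.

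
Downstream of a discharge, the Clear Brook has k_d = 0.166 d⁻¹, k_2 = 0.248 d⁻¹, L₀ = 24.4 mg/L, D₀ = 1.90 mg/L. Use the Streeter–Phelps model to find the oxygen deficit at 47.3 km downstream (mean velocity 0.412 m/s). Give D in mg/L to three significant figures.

D ≈ 5.46 mg/L

Travel time t = x/v = 47.3 km / (0.412 m/s) = 47300 m / 0.412 m/s = 114800 s = 1.329 d.
k_d L₀/(k_2−k_d) = 0.166×24.4/(0.248−0.166) = 4.050/0.08200 = 49.40 mg/L.
e^(−k_d t) = e^(−0.166×1.329) = 0.8021; e^(−k_2 t) = e^(−0.248×1.329) = 0.7193.
D = 49.40 × (0.8021 − 0.7193) + 1.90 × 0.7193 = 4.090 + 1.367 = 5.456 mg/L.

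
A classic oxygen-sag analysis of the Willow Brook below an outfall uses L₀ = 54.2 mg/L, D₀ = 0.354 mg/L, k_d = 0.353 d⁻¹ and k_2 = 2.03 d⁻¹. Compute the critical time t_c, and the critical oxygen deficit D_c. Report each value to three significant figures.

t_c ≈ 1.02 d; D_c ≈ 6.57 mg/L

With k_2/k_d = 5.751 and 1 − D₀(k_2−k_d)/(k_d L₀) = 0.9690,
t_c = ln(5.751 × 0.9690) / (2.03 − 0.353) = ln(5.572) / 1.677 = 1.718/1.677 = 1.024 d.
D_c = (k_d/k_2) L₀ e^(−k_d t_c) = (0.353/2.03) × 54.2 × e^(−0.353×1.024) = 0.1739 × 54.2 × 0.6966 = 6.565 mg/L.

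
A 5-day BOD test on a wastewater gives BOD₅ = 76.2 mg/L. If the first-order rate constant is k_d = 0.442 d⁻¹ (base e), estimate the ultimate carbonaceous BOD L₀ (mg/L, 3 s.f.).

L₀ ≈ 85.6 mg/L

BOD₅ = L₀(1 − e^(−5k_d)) ⇒ L₀ = BOD₅ / (1 − e^(−5×0.442))
= 76.2 / (1 − 0.1097) = 76.2 / 0.8903 = 85.59 mg/L.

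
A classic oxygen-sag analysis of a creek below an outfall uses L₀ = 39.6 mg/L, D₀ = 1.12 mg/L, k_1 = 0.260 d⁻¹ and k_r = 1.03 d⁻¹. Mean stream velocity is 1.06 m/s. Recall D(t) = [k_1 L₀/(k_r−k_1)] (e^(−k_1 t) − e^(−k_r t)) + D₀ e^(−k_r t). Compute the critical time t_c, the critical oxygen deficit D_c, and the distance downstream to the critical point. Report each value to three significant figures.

t_c ≈ 1.67 d; D_c ≈ 6.47 mg/L; x_c ≈ 153 km

At the critical point dD/dt = 0, so k_1 L₀ e^(−k_1 t) = k_r D. Substituting D(t) from the Streeter–Phelps equation and solving for t gives
t_c = ln[(k_r/k_1)(1 − D₀(k_r−k_1)/(k_1 L₀))] / (k_r−k_1).
Here k_r−k_1 = 0.7700 d⁻¹ and 1 − D₀(k_r−k_1)/(k_1 L₀) = 1 − 1.12×0.7700/(0.260×39.6) = 0.9162, so
t_c = ln(3.962 × 0.9162) / 0.7700 = 1.289 / 0.7700 = 1.674 d.
L(t_c) = L₀ e^(−k_1 t_c) = 39.6 × 0.6471 = 25.62 mg/L, and at the critical point k_r D_c = k_1 L, so D_c = (0.260/1.03) × 25.62 = 6.468 mg/L.
x_c = v t_c = 1.06 m/s × 1.674 d × 86400 s/d = 153300 m ≈ 153 km.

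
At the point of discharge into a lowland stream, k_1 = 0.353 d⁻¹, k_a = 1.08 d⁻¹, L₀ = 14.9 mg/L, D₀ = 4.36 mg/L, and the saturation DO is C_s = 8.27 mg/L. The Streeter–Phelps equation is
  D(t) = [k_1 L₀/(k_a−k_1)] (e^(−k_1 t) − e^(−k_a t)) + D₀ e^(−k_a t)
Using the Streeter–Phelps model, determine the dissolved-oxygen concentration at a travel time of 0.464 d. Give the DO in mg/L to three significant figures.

DO ≈ 3.87 mg/L

k_1 L₀/(k_a−k_1) = 0.353×14.9/(1.08−0.353) = 5.260/0.7270 = 7.235 mg/L.
e^(−k_1 t) = e^(−0.353×0.4640) = 0.8489; e^(−k_a t) = e^(−1.08×0.4640) = 0.6059.
D = 7.235 × (0.8489 − 0.6059) + 4.36 × 0.6059 = 1.759 + 2.642 = 4.400 mg/L.
DO = C_s − D = 8.27 − 4.400 = 3.870 mg/L.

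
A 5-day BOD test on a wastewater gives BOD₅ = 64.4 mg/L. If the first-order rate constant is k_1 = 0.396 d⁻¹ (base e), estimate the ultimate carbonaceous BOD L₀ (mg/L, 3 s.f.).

BOD₅ = L₀(1 − e^(−5k_1)) ⇒ L₀ = BOD₅ / (1 − e^(−5×0.396))
= 64.4 / (1 − 0.1381) = 64.4 / 0.8619 = 74.72 mg/L.

L₀ ≈ 74.7 mg/L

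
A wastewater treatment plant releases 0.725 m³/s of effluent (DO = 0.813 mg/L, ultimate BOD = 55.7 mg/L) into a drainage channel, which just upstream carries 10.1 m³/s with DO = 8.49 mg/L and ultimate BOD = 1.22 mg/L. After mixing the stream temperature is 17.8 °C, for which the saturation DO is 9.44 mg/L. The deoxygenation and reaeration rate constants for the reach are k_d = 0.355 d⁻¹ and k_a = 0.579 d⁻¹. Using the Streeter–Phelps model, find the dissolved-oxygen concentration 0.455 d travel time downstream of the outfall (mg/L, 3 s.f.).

DO ≈ 7.68 mg/L

Mixed DO = (10.1×8.49 + 0.725×0.813)/(10.1+0.725) = 86.34/10.82 = 7.976 mg/L.
Mixed L₀ = (10.1×1.22 + 0.725×55.7)/(10.82) = 52.70/10.82 = 4.869 mg/L.
Initial deficit D₀ = C_s − DO₀ = 9.44 − 7.976 = 1.464 mg/L.
D(0.455) = [0.355×4.869/(0.579−0.355)](e^(−0.355×0.455) − e^(−0.579×0.455)) + 1.464 e^(−0.579×0.455)
= 7.716 × (0.8508 − 0.7684) + 1.464 × 0.7684 = 1.761 mg/L.
DO = 9.44 − 1.761 = 7.679 mg/L.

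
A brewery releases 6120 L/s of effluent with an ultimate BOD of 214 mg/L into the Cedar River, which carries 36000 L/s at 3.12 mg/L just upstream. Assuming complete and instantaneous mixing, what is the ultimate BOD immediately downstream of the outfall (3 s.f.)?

Flow-weighted mixing: C = (Q_r C_r + Q_w C_w)/(Q_r + Q_w)
= (36000×3.12 + 6120×214)/(36000 + 6120) = 1.422×10^6/42120 = 33.76 mg/L.

33.8 mg/L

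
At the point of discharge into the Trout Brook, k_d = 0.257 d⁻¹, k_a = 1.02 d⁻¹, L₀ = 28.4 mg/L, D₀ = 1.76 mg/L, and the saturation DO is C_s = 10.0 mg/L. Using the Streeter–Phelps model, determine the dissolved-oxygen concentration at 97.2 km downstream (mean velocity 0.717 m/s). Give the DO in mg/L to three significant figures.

DO ≈ 5.18 mg/L

Travel time t = x/v = 97.2 km / (0.717 m/s) = 97200 m / 0.717 m/s = 135600 s = 1.569 d.
k_d L₀/(k_a−k_d) = 0.257×28.4/(1.02−0.257) = 7.299/0.7630 = 9.566 mg/L.
e^(−k_d t) = e^(−0.257×1.569) = 0.6681; e^(−k_a t) = e^(−1.02×1.569) = 0.2018.
D = 9.566 × (0.6681 − 0.2018) + 1.76 × 0.2018 = 4.461 + 0.3552 = 4.816 mg/L.
DO = C_s − D = 10.0 − 4.816 = 5.184 mg/L.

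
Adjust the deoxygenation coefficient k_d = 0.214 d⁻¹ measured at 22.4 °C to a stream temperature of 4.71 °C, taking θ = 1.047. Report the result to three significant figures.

k_d(T₂) = k_d(T₁) · θ^(T₂−T₁) = 0.214 × 1.047^(4.71−22.4)
= 0.214 × 1.047^-17.7 = 0.214 × 0.4438 = 0.09496 d⁻¹.

k_d ≈ 0.0950 d⁻¹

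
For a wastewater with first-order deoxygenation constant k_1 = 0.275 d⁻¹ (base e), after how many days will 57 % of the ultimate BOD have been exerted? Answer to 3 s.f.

y/L₀ = 1 − e^(−k_1 t) = 0.57 ⇒ e^(−k_1 t) = 0.430
t = −ln(0.430) / 0.275 = 0.8440 / 0.275 = 3.069 d.

t ≈ 3.07 d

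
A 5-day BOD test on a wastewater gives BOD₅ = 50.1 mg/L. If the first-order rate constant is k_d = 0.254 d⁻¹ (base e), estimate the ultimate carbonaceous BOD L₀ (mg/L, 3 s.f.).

BOD₅ = L₀(1 − e^(−5k_d)) ⇒ L₀ = BOD₅ / (1 − e^(−5×0.254))
= 50.1 / (1 − 0.2808) = 50.1 / 0.7192 = 69.66 mg/L.

L₀ ≈ 69.7 mg/L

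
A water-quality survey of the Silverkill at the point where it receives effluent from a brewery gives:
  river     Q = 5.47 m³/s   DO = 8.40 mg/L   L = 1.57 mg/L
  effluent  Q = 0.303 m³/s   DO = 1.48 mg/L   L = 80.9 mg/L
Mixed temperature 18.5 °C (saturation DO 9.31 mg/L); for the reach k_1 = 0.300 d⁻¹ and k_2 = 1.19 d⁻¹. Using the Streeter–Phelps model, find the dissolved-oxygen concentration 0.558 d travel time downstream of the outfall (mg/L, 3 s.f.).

DO ≈ 8.01 mg/L

Mixed DO = (5.47×8.40 + 0.303×1.48)/(5.47+0.303) = 46.40/5.773 = 8.037 mg/L.
Mixed L₀ = (5.47×1.57 + 0.303×80.9)/(5.773) = 33.10/5.773 = 5.734 mg/L.
Initial deficit D₀ = C_s − DO₀ = 9.31 − 8.037 = 1.273 mg/L.
D(0.558) = [0.300×5.734/(1.19−0.300)](e^(−0.300×0.558) − e^(−1.19×0.558)) + 1.273 e^(−1.19×0.558)
= 1.933 × (0.8459 − 0.5148) + 1.273 × 0.5148 = 1.295 mg/L.
DO = 9.31 − 1.295 = 8.015 mg/L.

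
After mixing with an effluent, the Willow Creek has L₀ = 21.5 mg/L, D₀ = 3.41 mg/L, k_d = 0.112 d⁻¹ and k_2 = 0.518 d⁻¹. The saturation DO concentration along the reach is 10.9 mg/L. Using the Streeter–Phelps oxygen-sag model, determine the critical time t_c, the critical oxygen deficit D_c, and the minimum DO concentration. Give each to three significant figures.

t_c ≈ 1.66 d; D_c ≈ 3.86 mg/L; min DO ≈ 7.04 mg/L

t_c = [1/(k_2−k_d)] ln[(k_2/k_d)(1 − D₀(k_2−k_d)/(k_d L₀))]
= [1/(0.518−0.112)] ln[(0.518/0.112)(1 − 3.41×0.4060/(0.112×21.5))]
= (1/0.4060) ln[4.625 × 0.4251] = 2.463 × ln(1.966) = 2.463 × 0.6759 = 1.665 d.
L(t_c) = L₀ e^(−k_d t_c) = 21.5 × 0.8299 = 17.84 mg/L, and at the critical point k_2 D_c = k_d L, so D_c = (0.112/0.518) × 17.84 = 3.858 mg/L.
Minimum DO = C_s − D_c = 10.9 − 3.858 = 7.042 mg/L.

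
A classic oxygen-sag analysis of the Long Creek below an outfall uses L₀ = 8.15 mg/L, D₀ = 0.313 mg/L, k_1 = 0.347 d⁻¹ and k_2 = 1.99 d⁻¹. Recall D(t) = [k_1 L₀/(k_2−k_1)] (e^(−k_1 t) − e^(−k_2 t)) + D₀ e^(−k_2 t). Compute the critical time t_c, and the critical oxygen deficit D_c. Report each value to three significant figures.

t_c ≈ 0.941 d; D_c ≈ 1.03 mg/L

At the critical point dD/dt = 0, so k_1 L₀ e^(−k_1 t) = k_2 D. Substituting D(t) from the Streeter–Phelps equation and solving for t gives
t_c = ln[(k_2/k_1)(1 − D₀(k_2−k_1)/(k_1 L₀))] / (k_2−k_1).
Here k_2−k_1 = 1.643 d⁻¹ and 1 − D₀(k_2−k_1)/(k_1 L₀) = 1 − 0.313×1.643/(0.347×8.15) = 0.8182, so
t_c = ln(5.735 × 0.8182) / 1.643 = 1.546 / 1.643 = 0.9409 d.
L(t_c) = L₀ e^(−k_1 t_c) = 8.15 × 0.7215 = 5.880 mg/L, and at the critical point k_2 D_c = k_1 L, so D_c = (0.347/1.99) × 5.880 = 1.025 mg/L.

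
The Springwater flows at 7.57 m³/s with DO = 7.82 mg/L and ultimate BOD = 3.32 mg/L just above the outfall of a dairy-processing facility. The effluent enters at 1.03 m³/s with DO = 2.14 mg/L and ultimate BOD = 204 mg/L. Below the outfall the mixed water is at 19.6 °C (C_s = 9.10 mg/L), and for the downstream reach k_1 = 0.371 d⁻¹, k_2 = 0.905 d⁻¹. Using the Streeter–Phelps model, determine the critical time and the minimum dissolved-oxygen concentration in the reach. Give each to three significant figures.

Mixed DO = (7.57×7.82 + 1.03×2.14)/(7.57+1.03) = 61.40/8.600 = 7.140 mg/L.
Mixed L₀ = (7.57×3.32 + 1.03×204)/(8.600) = 235.3/8.600 = 27.35 mg/L.
Initial deficit D₀ = C_s − DO₀ = 9.10 − 7.140 = 1.960 mg/L.
t_c = (1/0.5340) ln[(0.905/0.371)(1 − 1.960×0.5340/(0.371×27.35))] = 1.873 × ln(2.188) = 1.466 d.
D_c = (0.371/0.905) × 27.35 × e^(−0.371×1.466) = 0.4099 × 27.35 × 0.5805 = 6.509 mg/L.
Minimum DO = 9.10 − 6.509 = 2.591 mg/L.

t_c ≈ 1.47 d; minimum DO ≈ 2.59 mg/L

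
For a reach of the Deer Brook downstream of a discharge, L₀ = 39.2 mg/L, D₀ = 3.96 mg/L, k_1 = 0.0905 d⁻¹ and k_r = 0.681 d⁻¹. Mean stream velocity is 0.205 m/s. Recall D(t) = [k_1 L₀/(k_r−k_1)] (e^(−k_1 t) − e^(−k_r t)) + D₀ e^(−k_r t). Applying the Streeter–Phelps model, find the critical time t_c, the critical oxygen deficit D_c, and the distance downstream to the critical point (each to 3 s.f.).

t_c ≈ 1.60 d; D_c ≈ 4.51 mg/L; x_c ≈ 28.3 km

With k_r/k_1 = 7.525 and 1 − D₀(k_r−k_1)/(k_1 L₀) = 0.3409,
t_c = ln(7.525 × 0.3409) / (0.681 − 0.0905) = ln(2.565) / 0.5905 = 0.9419/0.5905 = 1.595 d.
D_c = (k_1/k_r) L₀ e^(−k_1 t_c) = (0.0905/0.681) × 39.2 × e^(−0.0905×1.595) = 0.1329 × 39.2 × 0.8656 = 4.509 mg/L.
x_c = v t_c = 0.205 m/s × 1.595 d × 86400 s/d = 28250 m ≈ 28.3 km.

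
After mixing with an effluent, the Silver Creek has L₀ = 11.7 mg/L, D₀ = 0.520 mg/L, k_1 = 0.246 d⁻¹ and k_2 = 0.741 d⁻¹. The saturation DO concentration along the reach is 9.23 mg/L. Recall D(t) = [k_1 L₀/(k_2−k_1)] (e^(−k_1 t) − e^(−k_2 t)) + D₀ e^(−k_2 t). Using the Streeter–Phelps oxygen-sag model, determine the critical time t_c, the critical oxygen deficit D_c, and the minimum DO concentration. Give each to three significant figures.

t_c ≈ 2.04 d; D_c ≈ 2.35 mg/L; min DO ≈ 6.88 mg/L

At the critical point dD/dt = 0, so k_1 L₀ e^(−k_1 t) = k_2 D. Substituting D(t) from the Streeter–Phelps equation and solving for t gives
t_c = ln[(k_2/k_1)(1 − D₀(k_2−k_1)/(k_1 L₀))] / (k_2−k_1).
Here k_2−k_1 = 0.4950 d⁻¹ and 1 − D₀(k_2−k_1)/(k_1 L₀) = 1 − 0.520×0.4950/(0.246×11.7) = 0.9106, so
t_c = ln(3.012 × 0.9106) / 0.4950 = 1.009 / 0.4950 = 2.038 d.
L(t_c) = L₀ e^(−k_1 t_c) = 11.7 × 0.6057 = 7.086 mg/L, and at the critical point k_2 D_c = k_1 L, so D_c = (0.246/0.741) × 7.086 = 2.353 mg/L.
Minimum DO = C_s − D_c = 9.23 − 2.353 = 6.877 mg/L.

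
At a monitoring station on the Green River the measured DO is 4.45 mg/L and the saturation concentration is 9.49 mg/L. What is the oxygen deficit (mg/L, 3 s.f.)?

D = C_s − C = 9.49 − 4.45 = 5.04 mg/L.

D ≈ 5.04 mg/L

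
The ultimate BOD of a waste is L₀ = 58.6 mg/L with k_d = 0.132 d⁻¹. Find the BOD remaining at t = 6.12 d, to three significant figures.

L_t = L₀ e^(−k_d t) = 58.6 × e^(−0.132×6.12) = 58.6 × 0.4458 = 26.13 mg/L.

L ≈ 26.1 mg/L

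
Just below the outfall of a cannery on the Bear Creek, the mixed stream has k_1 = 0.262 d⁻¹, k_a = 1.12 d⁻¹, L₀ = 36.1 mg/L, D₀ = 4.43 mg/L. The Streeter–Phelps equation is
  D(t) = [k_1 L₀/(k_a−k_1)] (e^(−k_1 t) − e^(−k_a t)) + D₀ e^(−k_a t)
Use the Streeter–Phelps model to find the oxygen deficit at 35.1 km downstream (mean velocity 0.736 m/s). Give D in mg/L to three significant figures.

D ≈ 5.99 mg/L

Travel time t = x/v = 35.1 km / (0.736 m/s) = 35100 m / 0.736 m/s = 47690 s = 0.5520 d.
k_1 L₀/(k_a−k_1) = 0.262×36.1/(1.12−0.262) = 9.458/0.8580 = 11.02 mg/L.
e^(−k_1 t) = e^(−0.262×0.5520) = 0.8654; e^(−k_a t) = e^(−1.12×0.5520) = 0.5389.
D = 11.02 × (0.8654 − 0.5389) + 4.43 × 0.5389 = 3.599 + 2.387 = 5.986 mg/L.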